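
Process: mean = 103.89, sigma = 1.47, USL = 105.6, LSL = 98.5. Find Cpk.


Cpu = (USL - mean) / (3*sigma) = (105.6 - 103.89) / (3*1.47) = 0.3878
Cpl = (mean - LSL) / (3*sigma) = (103.89 - 98.5) / (3*1.47) = 1.2222
Cpk = min(Cpu, Cpl) = 0.3878

0.3878


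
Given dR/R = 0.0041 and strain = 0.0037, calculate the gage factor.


GF = (dR/R) / epsilon
= 0.0041 / 0.0037
= 1.1081

1.1081


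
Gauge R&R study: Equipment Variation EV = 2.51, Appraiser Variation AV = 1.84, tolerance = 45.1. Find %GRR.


GRR = sqrt(EV^2 + AV^2) = sqrt(2.51^2 + 1.84^2) = 3.1121857
%GRR = GRR / tol * 100 = 3.1121857 / 45.1 * 100
%GRR = 6.9006

6.9006


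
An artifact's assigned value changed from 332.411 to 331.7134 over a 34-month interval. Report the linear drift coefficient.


rate = (v2 - v1) / months
= (331.7134 - 332.411) / 34
= -0.6976 / 34
= -0.0205

-0.0205


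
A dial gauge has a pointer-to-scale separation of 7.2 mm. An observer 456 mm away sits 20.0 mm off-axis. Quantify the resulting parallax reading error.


error = h * offset / d
= 7.2 * 20.0 / 456
= 0.3158

0.3158


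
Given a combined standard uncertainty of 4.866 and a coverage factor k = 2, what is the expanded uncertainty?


U = k * uc
U = 2 * 4.866
U = 9.7320

9.7320


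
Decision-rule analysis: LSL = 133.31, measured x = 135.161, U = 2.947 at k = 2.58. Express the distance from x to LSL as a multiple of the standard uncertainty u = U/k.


u = U / k = 2.947 / 2.58 = 1.1422481
margin = |LSL - x| = |133.31 - 135.161| = 1.851
z = margin / u = 1.851 / 1.1422481
z = 1.6205

1.6205


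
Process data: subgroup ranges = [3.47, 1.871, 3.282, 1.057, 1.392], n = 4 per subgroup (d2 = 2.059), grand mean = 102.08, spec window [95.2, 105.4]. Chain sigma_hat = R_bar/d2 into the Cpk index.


R_bar = (3.47 + 1.871 + 3.282 + 1.057 + 1.392) / 5 = 2.2144
sigma = R_bar / d2 = 2.2144 / 2.059 = 1.0754735
Cp = (USL - LSL)/(6*sigma) = (105.4 - 95.2)/(6*1.0754735) = 1.5807
Cpu = (105.4 - 102.08)/(3*1.0754735) = 1.0290
Cpl = (102.08 - 95.2)/(3*1.0754735) = 2.1324
Cpk = min(Cpu, Cpl) = 1.0290

1.0290


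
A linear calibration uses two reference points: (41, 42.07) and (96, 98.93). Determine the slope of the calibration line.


slope = (y2 - y1) / (x2 - x1)
= (98.93 - 42.07) / (96 - 41)
= 56.8600 / 55
= 1.0338

1.0338


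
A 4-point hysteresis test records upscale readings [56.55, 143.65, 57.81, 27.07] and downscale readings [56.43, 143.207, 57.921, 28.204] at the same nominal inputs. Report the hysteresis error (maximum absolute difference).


|56.55 - 56.43| = 0.1200
|143.65 - 143.207| = 0.4430
|57.81 - 57.921| = 0.1110
|27.07 - 28.204| = 1.1340
hysteresis = max(diffs) = 1.1340

1.1340


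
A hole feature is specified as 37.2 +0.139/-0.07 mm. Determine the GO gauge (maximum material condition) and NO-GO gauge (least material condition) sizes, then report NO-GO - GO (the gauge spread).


GO = nominal - lower_tol (smallest hole = maximum material condition)
GO = 37.2 - 0.07 = 37.13
NO-GO = nominal + upper_tol (largest hole = least material condition)
NO-GO = 37.2 + 0.139 = 37.339
spread = NO-GO - GO = 37.339 - 37.13 = 0.2090

0.2090


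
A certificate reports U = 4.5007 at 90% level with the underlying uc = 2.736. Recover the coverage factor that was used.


k = U / uc
k = 4.5007 / 2.736
k = 1.645

1.645


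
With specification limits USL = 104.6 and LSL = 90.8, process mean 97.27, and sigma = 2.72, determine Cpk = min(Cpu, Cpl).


Cpu = (USL - mean) / (3*sigma) = (104.6 - 97.27) / (3*2.72) = 0.8983
Cpl = (mean - LSL) / (3*sigma) = (97.27 - 90.8) / (3*2.72) = 0.7929
Cpk = min(Cpu, Cpl) = 0.7929

0.7929


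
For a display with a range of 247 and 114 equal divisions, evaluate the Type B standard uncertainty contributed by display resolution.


resolution = range / divisions
resolution = 247 / 114 = 2.1666667
u_res = resolution / (2*sqrt(3))
u_res = 2.1666667 / 3.4641016
u_res = 0.6255

0.6255


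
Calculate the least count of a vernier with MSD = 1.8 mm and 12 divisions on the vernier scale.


LC = MSD / n_div
= 1.8 / 12
= 0.1500

0.1500


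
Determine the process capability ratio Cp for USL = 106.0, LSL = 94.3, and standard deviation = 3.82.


Cp = (USL - LSL) / (6 * sigma)
= (106.0 - 94.3) / (6 * 3.82)
= 11.7000 / 22.9200
= 0.5105

0.5105


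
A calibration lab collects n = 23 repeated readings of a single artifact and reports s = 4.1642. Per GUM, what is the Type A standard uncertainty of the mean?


u_A = s / sqrt(n)
u_A = 4.1642 / sqrt(23)
u_A = 4.1642 / 4.7958315
u_A = 0.8683

0.8683


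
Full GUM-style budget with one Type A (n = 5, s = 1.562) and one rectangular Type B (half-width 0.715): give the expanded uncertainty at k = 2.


u_A = s / sqrt(n) = 1.562 / sqrt(5) = 0.69854764
u_B = half_width / sqrt(3) = 0.715 / sqrt(3) = 0.41280544
uc = sqrt(u_A^2 + u_B^2) = sqrt(0.69854764^2 + 0.41280544^2) = 0.81140442
U = k * uc = 2 * 0.81140442
U = 1.6228

1.6228


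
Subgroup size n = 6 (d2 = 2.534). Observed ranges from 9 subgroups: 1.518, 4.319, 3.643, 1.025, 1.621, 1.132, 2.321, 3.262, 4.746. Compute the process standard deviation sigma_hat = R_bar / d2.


R_bar = (1.518 + 4.319 + 3.643 + 1.025 + 1.621 + 1.132 + 2.321 + 3.262 + 4.746) / 9
R_bar = 23.587 / 9 = 2.6207778
sigma_hat = R_bar / d2 = 2.6207778 / 2.534 = 1.0342

1.0342


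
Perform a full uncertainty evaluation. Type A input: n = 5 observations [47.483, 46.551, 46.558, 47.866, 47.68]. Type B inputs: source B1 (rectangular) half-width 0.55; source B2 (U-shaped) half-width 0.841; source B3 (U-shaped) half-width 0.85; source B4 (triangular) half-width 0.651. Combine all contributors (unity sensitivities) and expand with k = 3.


mean = (47.483 + 46.551 + 46.558 + 47.866 + 47.68) / 5 = 47.2276
s = sqrt(sum((x - mean)^2)/(n-1)) = 0.62920609
u_A = s / sqrt(n) = 0.62920609 / sqrt(5) = 0.28138952
u_B1 = 0.55 / sqrt(3) = 0.31754265
u_B2 = 0.841 / sqrt(2) = 0.5946768
u_B3 = 0.85 / sqrt(2) = 0.60104076
u_B4 = 0.651 / sqrt(6) = 0.26576964
uc = sqrt(0.28138952^2 + 0.31754265^2 + 0.5946768^2 + 0.60104076^2 + 0.26576964^2) = 0.98261762
U = k * uc = 3 * 0.98261762
U = 2.9479

2.9479


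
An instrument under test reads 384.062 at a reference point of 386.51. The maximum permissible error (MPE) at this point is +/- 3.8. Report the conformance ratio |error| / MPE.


e = indication - reference = 384.062 - 386.51 = -2.4480
|e| = 2.4480
ratio = |e| / MPE = 2.4480 / 3.8
ratio = 0.6442

0.6442


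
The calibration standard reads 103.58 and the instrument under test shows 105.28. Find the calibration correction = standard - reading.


Correction = standard - reading
= 103.58 - 105.28
= -1.7000

-1.7000


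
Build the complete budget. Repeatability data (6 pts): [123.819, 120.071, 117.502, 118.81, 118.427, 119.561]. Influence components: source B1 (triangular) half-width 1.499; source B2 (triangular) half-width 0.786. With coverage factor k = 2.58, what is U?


mean = (123.819 + 120.071 + 117.502 + 118.81 + 118.427 + 119.561) / 6 = 119.6983333
s = sqrt(sum((x - mean)^2)/(n-1)) = 2.2075751
u_A = s / sqrt(n) = 2.2075751 / sqrt(6) = 0.90123876
u_B1 = 1.499 / sqrt(6) = 0.61196419
u_B2 = 0.786 / sqrt(6) = 0.32088316
uc = sqrt(0.90123876^2 + 0.61196419^2 + 0.32088316^2) = 1.1356485
U = k * uc = 2.58 * 1.1356485
U = 2.9300

2.9300


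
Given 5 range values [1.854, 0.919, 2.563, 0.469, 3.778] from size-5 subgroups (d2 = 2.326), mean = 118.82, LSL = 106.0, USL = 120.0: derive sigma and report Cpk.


R_bar = (1.854 + 0.919 + 2.563 + 0.469 + 3.778) / 5 = 1.9166
sigma = R_bar / d2 = 1.9166 / 2.326 = 0.82398968
Cp = (USL - LSL)/(6*sigma) = (120.0 - 106.0)/(6*0.82398968) = 2.8318
Cpu = (120.0 - 118.82)/(3*0.82398968) = 0.4774
Cpl = (118.82 - 106.0)/(3*0.82398968) = 5.1861
Cpk = min(Cpu, Cpl) = 0.4774

0.4774


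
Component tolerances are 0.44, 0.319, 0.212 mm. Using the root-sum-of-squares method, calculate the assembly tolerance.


RSS = sqrt(0.44^2 + 0.319^2 + 0.212^2)
= sqrt(0.340305)
= 0.5834

0.5834


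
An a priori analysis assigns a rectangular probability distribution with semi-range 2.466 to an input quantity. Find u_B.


u_B = half_width / sqrt(3)
u_B = 2.466 / 1.7320508
u_B = 1.4237

1.4237


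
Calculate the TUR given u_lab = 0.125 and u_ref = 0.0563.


TUR = u_lab / u_ref
= 0.125 / 0.0563
= 2.2202

2.2202


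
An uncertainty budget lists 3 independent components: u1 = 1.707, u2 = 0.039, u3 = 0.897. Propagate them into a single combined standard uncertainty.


uc = sqrt(1.707^2 + 0.039^2 + 0.897^2)
uc = sqrt(3.719979)
uc = 1.9287

1.9287


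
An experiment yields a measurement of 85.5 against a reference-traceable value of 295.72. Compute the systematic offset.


Systematic error = measured - true
= 85.5 - 295.72
= -210.2200

-210.2200


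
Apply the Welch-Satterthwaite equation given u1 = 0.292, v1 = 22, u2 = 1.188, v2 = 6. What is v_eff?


uc = sqrt(u1^2 + u2^2) = sqrt(0.292^2 + 1.188^2) = 1.2233593
v_eff = uc^4 / (u1^4/v1 + u2^4/v2)
= 1.2233593^4 / (0.292^4/22 + 1.188^4/6)
= 2.2398354 / 0.33231243
v_eff = 6.7401

6.7401


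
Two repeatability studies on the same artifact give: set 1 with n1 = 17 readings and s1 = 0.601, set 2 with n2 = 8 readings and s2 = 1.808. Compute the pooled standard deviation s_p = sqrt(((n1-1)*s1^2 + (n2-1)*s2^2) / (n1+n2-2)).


s_p = sqrt(((n1-1)*s1^2 + (n2-1)*s2^2) / (n1+n2-2))
numerator = (17-1)*0.601^2 + (8-1)*1.808^2 = 5.779216 + 22.882048 = 28.661264
denominator = 17 + 8 - 2 = 23
s_p^2 = 28.661264 / 23 = 1.2461419
s_p = sqrt(1.2461419) = 1.1163

1.1163


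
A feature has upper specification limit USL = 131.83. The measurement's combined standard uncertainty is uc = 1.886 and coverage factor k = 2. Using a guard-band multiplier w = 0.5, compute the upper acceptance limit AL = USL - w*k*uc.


U = k * uc = 2 * 1.886 = 3.772
guard band g = w * U = 0.5 * 3.772 = 1.886
AL = USL - g = 131.83 - 1.886
AL = 129.9440

129.9440


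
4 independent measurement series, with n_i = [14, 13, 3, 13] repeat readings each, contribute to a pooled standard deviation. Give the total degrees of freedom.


nu = sum_i (n_i - 1)
nu = ((14 - 1) + (13 - 1) + (3 - 1) + (13 - 1))
nu = 13 + 12 + 2 + 12
nu = 39

39


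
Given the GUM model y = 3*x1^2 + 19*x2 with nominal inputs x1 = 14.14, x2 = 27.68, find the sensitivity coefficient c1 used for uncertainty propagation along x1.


y = 3*x1^2 + 19*x2
dy/dx1 = 2*3*x1
Evaluate at x1 = 14.14: c1 = 6 * 14.14
c1 = 84.8400

84.8400


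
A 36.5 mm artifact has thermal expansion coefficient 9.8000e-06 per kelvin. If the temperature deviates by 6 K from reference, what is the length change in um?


dL = L * alpha * dT
= 36.5 * 9.8000e-06 * 6
= 0.0021462 mm
dL_um = 0.0021462 * 1000 = 2.1462 um

2.1462


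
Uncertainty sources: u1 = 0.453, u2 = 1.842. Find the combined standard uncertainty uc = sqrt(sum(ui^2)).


uc = sqrt(0.453^2 + 1.842^2)
uc = sqrt(3.598173)
uc = 1.8969

1.8969


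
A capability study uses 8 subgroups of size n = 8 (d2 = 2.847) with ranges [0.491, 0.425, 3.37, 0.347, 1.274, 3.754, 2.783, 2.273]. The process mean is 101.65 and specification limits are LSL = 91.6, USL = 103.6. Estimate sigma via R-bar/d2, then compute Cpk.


R_bar = (0.491 + 0.425 + 3.37 + 0.347 + 1.274 + 3.754 + 2.783 + 2.273) / 8 = 1.839625
sigma = R_bar / d2 = 1.839625 / 2.847 = 0.64616263
Cp = (USL - LSL)/(6*sigma) = (103.6 - 91.6)/(6*0.64616263) = 3.0952
Cpu = (103.6 - 101.65)/(3*0.64616263) = 1.0059
Cpl = (101.65 - 91.6)/(3*0.64616263) = 5.1845
Cpk = min(Cpu, Cpl) = 1.0059

1.0059


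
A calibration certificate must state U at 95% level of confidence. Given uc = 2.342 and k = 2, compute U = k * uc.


U = k * uc
U = 2 * 2.342
U = 4.6840

4.6840


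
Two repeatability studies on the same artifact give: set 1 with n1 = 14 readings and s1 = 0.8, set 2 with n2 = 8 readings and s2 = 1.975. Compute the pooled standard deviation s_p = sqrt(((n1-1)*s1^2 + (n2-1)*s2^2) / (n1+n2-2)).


s_p = sqrt(((n1-1)*s1^2 + (n2-1)*s2^2) / (n1+n2-2))
numerator = (14-1)*0.8^2 + (8-1)*1.975^2 = 8.32 + 27.304375 = 35.624375
denominator = 14 + 8 - 2 = 20
s_p^2 = 35.624375 / 20 = 1.7812188
s_p = sqrt(1.7812188) = 1.3346

1.3346


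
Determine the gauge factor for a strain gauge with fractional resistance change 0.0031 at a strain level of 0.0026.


GF = (dR/R) / epsilon
= 0.0031 / 0.0026
= 1.1923

1.1923


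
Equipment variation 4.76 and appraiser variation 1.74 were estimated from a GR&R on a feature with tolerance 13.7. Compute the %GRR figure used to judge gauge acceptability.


GRR = sqrt(EV^2 + AV^2) = sqrt(4.76^2 + 1.74^2) = 5.0680568
%GRR = GRR / tol * 100 = 5.0680568 / 13.7 * 100
%GRR = 36.9931

36.9931


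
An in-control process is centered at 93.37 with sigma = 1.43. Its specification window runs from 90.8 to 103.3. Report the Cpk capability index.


Cpu = (USL - mean) / (3*sigma) = (103.3 - 93.37) / (3*1.43) = 2.3147
Cpl = (mean - LSL) / (3*sigma) = (93.37 - 90.8) / (3*1.43) = 0.5991
Cpk = min(Cpu, Cpl) = 0.5991

0.5991


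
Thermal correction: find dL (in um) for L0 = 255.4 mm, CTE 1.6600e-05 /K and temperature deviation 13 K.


dL = L * alpha * dT
= 255.4 * 1.6600e-05 * 13
= 0.0551153 mm
dL_um = 0.0551153 * 1000 = 55.1153 um

55.1153


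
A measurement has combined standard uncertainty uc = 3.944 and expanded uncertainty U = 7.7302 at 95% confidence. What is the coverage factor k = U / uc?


k = U / uc
k = 7.7302 / 3.944
k = 1.96

1.96


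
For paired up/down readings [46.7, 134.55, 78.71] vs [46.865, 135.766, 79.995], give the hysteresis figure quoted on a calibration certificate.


|46.7 - 46.865| = 0.1650
|134.55 - 135.766| = 1.2160
|78.71 - 79.995| = 1.2850
hysteresis = max(diffs) = 1.2850

1.2850


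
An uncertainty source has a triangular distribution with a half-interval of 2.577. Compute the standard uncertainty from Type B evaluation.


u_B = half_width / sqrt(6)
u_B = 2.577 / 2.4494897
u_B = 1.0521

1.0521


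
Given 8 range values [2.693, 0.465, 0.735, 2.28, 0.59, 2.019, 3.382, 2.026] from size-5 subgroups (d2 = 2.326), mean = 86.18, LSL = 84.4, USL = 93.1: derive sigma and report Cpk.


R_bar = (2.693 + 0.465 + 0.735 + 2.28 + 0.59 + 2.019 + 3.382 + 2.026) / 8 = 1.77375
sigma = R_bar / d2 = 1.77375 / 2.326 = 0.76257524
Cp = (USL - LSL)/(6*sigma) = (93.1 - 84.4)/(6*0.76257524) = 1.9015
Cpu = (93.1 - 86.18)/(3*0.76257524) = 3.0248
Cpl = (86.18 - 84.4)/(3*0.76257524) = 0.7781
Cpk = min(Cpu, Cpl) = 0.7781

0.7781


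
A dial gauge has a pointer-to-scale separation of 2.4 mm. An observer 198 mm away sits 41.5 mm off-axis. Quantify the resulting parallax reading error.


error = h * offset / d
= 2.4 * 41.5 / 198
= 0.5030

0.5030


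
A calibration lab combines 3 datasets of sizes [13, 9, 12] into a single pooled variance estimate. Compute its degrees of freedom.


nu = sum_i (n_i - 1)
nu = ((13 - 1) + (9 - 1) + (12 - 1))
nu = 12 + 8 + 11
nu = 31

31


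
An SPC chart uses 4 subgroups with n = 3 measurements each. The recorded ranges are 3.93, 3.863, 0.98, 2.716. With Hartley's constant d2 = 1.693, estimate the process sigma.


R_bar = (3.93 + 3.863 + 0.98 + 2.716) / 4
R_bar = 11.489 / 4 = 2.87225
sigma_hat = R_bar / d2 = 2.87225 / 1.693 = 1.6965

1.6965


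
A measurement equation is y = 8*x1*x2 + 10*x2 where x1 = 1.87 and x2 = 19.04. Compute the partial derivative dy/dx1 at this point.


y = 8*x1*x2 + 10*x2
dy/dx1 = 8*x2
Evaluate at x2 = 19.04: c1 = 8 * 19.04
c1 = 152.3200

152.3200


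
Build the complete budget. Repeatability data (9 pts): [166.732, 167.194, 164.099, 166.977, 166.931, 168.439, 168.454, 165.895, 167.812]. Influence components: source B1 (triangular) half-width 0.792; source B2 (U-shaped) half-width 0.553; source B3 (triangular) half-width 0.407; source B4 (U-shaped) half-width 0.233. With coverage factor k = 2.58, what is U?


mean = (166.732 + 167.194 + 164.099 + 166.977 + 166.931 + 168.439 + 168.454 + 165.895 + 167.812) / 9 = 166.9481111
s = sqrt(sum((x - mean)^2)/(n-1)) = 1.3496076
u_A = s / sqrt(n) = 1.3496076 / sqrt(9) = 0.4498692
u_B1 = 0.792 / sqrt(6) = 0.32333265
u_B2 = 0.553 / sqrt(2) = 0.39103005
u_B3 = 0.407 / sqrt(6) = 0.16615705
u_B4 = 0.233 / sqrt(2) = 0.16475588
uc = sqrt(0.4498692^2 + 0.32333265^2 + 0.39103005^2 + 0.16615705^2 + 0.16475588^2) = 0.71734473
U = k * uc = 2.58 * 0.71734473
U = 1.8507

1.8507


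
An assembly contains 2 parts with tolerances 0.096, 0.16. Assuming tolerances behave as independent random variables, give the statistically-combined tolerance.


RSS = sqrt(0.096^2 + 0.16^2)
= sqrt(0.034816)
= 0.1866

0.1866


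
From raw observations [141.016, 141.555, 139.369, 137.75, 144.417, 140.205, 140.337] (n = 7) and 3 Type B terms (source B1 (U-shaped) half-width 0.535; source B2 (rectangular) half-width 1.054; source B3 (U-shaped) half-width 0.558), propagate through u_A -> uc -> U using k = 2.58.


mean = (141.016 + 141.555 + 139.369 + 137.75 + 144.417 + 140.205 + 140.337) / 7 = 140.6641429
s = sqrt(sum((x - mean)^2)/(n-1)) = 2.061101
u_A = s / sqrt(n) = 2.061101 / sqrt(7) = 0.77902295
u_B1 = 0.535 / sqrt(2) = 0.37830213
u_B2 = 1.054 / sqrt(3) = 0.60852718
u_B3 = 0.558 / sqrt(2) = 0.39456558
uc = sqrt(0.77902295^2 + 0.37830213^2 + 0.60852718^2 + 0.39456558^2) = 1.1295913
U = k * uc = 2.58 * 1.1295913
U = 2.9143

2.9143


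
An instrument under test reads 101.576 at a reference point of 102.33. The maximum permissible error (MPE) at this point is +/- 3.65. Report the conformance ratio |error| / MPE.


e = indication - reference = 101.576 - 102.33 = -0.7540
|e| = 0.7540
ratio = |e| / MPE = 0.7540 / 3.65
ratio = 0.2066

0.2066


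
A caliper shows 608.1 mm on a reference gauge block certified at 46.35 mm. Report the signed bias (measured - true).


Systematic error = measured - true
= 608.1 - 46.35
= 561.7500

561.7500


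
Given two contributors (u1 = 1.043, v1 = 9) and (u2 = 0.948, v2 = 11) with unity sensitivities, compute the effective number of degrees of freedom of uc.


uc = sqrt(u1^2 + u2^2) = sqrt(1.043^2 + 0.948^2) = 1.4094513
v_eff = uc^4 / (u1^4/v1 + u2^4/v2)
= 1.4094513^4 / (1.043^4/9 + 0.948^4/11)
= 3.9463927 / 0.20491505
v_eff = 19.2587

19.2587


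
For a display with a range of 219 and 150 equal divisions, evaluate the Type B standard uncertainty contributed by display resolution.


resolution = range / divisions
resolution = 219 / 150 = 1.46
u_res = resolution / (2*sqrt(3))
u_res = 1.46 / 3.4641016
u_res = 0.4215

0.4215


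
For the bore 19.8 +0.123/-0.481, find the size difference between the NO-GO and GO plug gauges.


GO = nominal - lower_tol (smallest hole = maximum material condition)
GO = 19.8 - 0.481 = 19.319
NO-GO = nominal + upper_tol (largest hole = least material condition)
NO-GO = 19.8 + 0.123 = 19.923
spread = NO-GO - GO = 19.923 - 19.319 = 0.6040

0.6040


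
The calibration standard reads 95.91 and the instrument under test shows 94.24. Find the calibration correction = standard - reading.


Correction = standard - reading
= 95.91 - 94.24
= 1.6700

1.6700


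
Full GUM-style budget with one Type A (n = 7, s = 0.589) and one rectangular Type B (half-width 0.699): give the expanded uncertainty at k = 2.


u_A = s / sqrt(n) = 0.589 / sqrt(7) = 0.22262107
u_B = half_width / sqrt(3) = 0.699 / sqrt(3) = 0.40356784
uc = sqrt(u_A^2 + u_B^2) = sqrt(0.22262107^2 + 0.40356784^2) = 0.46089819
U = k * uc = 2 * 0.46089819
U = 0.9218

0.9218


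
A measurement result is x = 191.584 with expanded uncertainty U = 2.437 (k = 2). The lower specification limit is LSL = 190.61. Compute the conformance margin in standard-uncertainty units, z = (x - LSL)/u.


u = U / k = 2.437 / 2 = 1.2185
margin = |LSL - x| = |190.61 - 191.584| = 0.974
z = margin / u = 0.974 / 1.2185
z = 0.7993

0.7993


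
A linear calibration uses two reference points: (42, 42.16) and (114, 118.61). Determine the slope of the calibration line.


slope = (y2 - y1) / (x2 - x1)
= (118.61 - 42.16) / (114 - 42)
= 76.4500 / 72
= 1.0618

1.0618


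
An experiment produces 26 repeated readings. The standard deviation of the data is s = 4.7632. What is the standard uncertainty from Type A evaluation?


u_A = s / sqrt(n)
u_A = 4.7632 / sqrt(26)
u_A = 4.7632 / 5.0990195
u_A = 0.9341

0.9341


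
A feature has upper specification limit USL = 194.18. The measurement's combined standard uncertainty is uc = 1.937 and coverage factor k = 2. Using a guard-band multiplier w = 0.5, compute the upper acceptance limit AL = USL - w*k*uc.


U = k * uc = 2 * 1.937 = 3.874
guard band g = w * U = 0.5 * 3.874 = 1.937
AL = USL - g = 194.18 - 1.937
AL = 192.2430

192.2430


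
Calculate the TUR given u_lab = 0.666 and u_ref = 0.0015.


TUR = u_lab / u_ref
= 0.666 / 0.0015
= 444.0000

444.0000


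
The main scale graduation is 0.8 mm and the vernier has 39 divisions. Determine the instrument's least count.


LC = MSD / n_div
= 0.8 / 39
= 0.0205

0.0205


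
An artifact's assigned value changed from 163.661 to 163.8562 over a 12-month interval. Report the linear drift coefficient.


rate = (v2 - v1) / months
= (163.8562 - 163.661) / 12
= 0.1952 / 12
= 0.0163

0.0163


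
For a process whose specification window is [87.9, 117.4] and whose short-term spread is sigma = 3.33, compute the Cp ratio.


Cp = (USL - LSL) / (6 * sigma)
= (117.4 - 87.9) / (6 * 3.33)
= 29.5000 / 19.9800
= 1.4765

1.4765


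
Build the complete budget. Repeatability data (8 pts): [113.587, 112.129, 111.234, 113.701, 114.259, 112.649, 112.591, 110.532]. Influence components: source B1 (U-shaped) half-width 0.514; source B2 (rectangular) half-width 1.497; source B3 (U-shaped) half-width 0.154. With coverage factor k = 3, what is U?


mean = (113.587 + 112.129 + 111.234 + 113.701 + 114.259 + 112.649 + 112.591 + 110.532) / 8 = 112.58525
s = sqrt(sum((x - mean)^2)/(n-1)) = 1.2707598
u_A = s / sqrt(n) = 1.2707598 / sqrt(8) = 0.44928144
u_B1 = 0.514 / sqrt(2) = 0.36345289
u_B2 = 1.497 / sqrt(3) = 0.86429335
u_B3 = 0.154 / sqrt(2) = 0.10889444
uc = sqrt(0.44928144^2 + 0.36345289^2 + 0.86429335^2 + 0.10889444^2) = 1.0453769
U = k * uc = 3 * 1.0453769
U = 3.1361

3.1361


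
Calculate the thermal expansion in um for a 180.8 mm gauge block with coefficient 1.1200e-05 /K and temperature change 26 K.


dL = L * alpha * dT
= 180.8 * 1.1200e-05 * 26
= 0.0526490 mm
dL_um = 0.0526490 * 1000 = 52.6490 um

52.6490


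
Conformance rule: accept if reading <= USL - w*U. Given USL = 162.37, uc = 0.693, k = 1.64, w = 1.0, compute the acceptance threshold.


U = k * uc = 1.64 * 0.693 = 1.13652
guard band g = w * U = 1.0 * 1.13652 = 1.13652
AL = USL - g = 162.37 - 1.13652
AL = 161.2335

161.2335


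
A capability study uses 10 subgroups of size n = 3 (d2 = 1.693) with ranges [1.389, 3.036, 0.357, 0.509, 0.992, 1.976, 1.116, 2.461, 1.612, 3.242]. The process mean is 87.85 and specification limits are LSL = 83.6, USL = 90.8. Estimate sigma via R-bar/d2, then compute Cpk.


R_bar = (1.389 + 3.036 + 0.357 + 0.509 + 0.992 + 1.976 + 1.116 + 2.461 + 1.612 + 3.242) / 10 = 1.669
sigma = R_bar / d2 = 1.669 / 1.693 = 0.98582398
Cp = (USL - LSL)/(6*sigma) = (90.8 - 83.6)/(6*0.98582398) = 1.2173
Cpu = (90.8 - 87.85)/(3*0.98582398) = 0.9975
Cpl = (87.85 - 83.6)/(3*0.98582398) = 1.4370
Cpk = min(Cpu, Cpl) = 0.9975

0.9975


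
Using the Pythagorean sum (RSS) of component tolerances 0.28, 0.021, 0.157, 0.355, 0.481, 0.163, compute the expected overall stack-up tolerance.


RSS = sqrt(0.28^2 + 0.021^2 + 0.157^2 + 0.355^2 + 0.481^2 + 0.163^2)
= sqrt(0.487445)
= 0.6982

0.6982


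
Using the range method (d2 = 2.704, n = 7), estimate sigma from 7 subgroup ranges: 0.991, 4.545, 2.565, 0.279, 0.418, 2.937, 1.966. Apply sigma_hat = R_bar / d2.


R_bar = (0.991 + 4.545 + 2.565 + 0.279 + 0.418 + 2.937 + 1.966) / 7
R_bar = 13.701 / 7 = 1.9572857
sigma_hat = R_bar / d2 = 1.9572857 / 2.704 = 0.7238

0.7238


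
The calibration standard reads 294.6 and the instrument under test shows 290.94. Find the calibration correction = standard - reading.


Correction = standard - reading
= 294.6 - 290.94
= 3.6600

3.6600


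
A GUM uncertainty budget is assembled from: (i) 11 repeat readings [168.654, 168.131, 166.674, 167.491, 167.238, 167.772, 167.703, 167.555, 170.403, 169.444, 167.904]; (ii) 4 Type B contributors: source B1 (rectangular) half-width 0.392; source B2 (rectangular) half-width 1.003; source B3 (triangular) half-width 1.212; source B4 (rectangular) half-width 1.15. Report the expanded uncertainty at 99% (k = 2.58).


mean = (168.654 + 168.131 + 166.674 + 167.491 + 167.238 + 167.772 + 167.703 + 167.555 + 170.403 + 169.444 + 167.904) / 11 = 168.0880909
s = sqrt(sum((x - mean)^2)/(n-1)) = 1.0566218
u_A = s / sqrt(n) = 1.0566218 / sqrt(11) = 0.31858346
u_B1 = 0.392 / sqrt(3) = 0.22632131
u_B2 = 1.003 / sqrt(3) = 0.57908232
u_B3 = 1.212 / sqrt(6) = 0.49479693
u_B4 = 1.15 / sqrt(3) = 0.66395281
uc = sqrt(0.31858346^2 + 0.22632131^2 + 0.57908232^2 + 0.49479693^2 + 0.66395281^2) = 1.0833792
U = k * uc = 2.58 * 1.0833792
U = 2.7951

2.7951


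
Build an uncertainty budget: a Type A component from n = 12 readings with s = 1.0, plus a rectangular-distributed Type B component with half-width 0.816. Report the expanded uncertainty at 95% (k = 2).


u_A = s / sqrt(n) = 1.0 / sqrt(12) = 0.28867513
u_B = half_width / sqrt(3) = 0.816 / sqrt(3) = 0.47111782
uc = sqrt(u_A^2 + u_B^2) = sqrt(0.28867513^2 + 0.47111782^2) = 0.55252632
U = k * uc = 2 * 0.55252632
U = 1.1051

1.1051


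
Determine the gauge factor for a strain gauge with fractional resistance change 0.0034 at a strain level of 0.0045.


GF = (dR/R) / epsilon
= 0.0034 / 0.0045
= 0.7556

0.7556


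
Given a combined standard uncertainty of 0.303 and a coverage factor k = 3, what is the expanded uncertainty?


U = k * uc
U = 3 * 0.303
U = 0.9090

0.9090


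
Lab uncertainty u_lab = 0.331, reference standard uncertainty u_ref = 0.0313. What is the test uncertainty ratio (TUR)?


TUR = u_lab / u_ref
= 0.331 / 0.0313
= 10.5751

10.5751


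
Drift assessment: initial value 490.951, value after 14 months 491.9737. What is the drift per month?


rate = (v2 - v1) / months
= (491.9737 - 490.951) / 14
= 1.0227 / 14
= 0.0730

0.0730


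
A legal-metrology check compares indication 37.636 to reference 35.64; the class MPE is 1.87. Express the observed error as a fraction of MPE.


e = indication - reference = 37.636 - 35.64 = 1.9960
|e| = 1.9960
ratio = |e| / MPE = 1.9960 / 1.87
ratio = 1.0674

1.0674


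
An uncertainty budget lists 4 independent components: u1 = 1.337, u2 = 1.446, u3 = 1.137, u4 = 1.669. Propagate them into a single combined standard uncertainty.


uc = sqrt(1.337^2 + 1.446^2 + 1.137^2 + 1.669^2)
uc = sqrt(7.956815)
uc = 2.8208

2.8208


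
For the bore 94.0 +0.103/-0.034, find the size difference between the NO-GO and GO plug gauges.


GO = nominal - lower_tol (smallest hole = maximum material condition)
GO = 94.0 - 0.034 = 93.966
NO-GO = nominal + upper_tol (largest hole = least material condition)
NO-GO = 94.0 + 0.103 = 94.103
spread = NO-GO - GO = 94.103 - 93.966 = 0.1370

0.1370


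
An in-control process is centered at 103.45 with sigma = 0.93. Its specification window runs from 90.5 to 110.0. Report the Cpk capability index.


Cpu = (USL - mean) / (3*sigma) = (110.0 - 103.45) / (3*0.93) = 2.3477
Cpl = (mean - LSL) / (3*sigma) = (103.45 - 90.5) / (3*0.93) = 4.6416
Cpk = min(Cpu, Cpl) = 2.3477

2.3477


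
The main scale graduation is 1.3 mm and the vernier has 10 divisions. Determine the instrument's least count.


LC = MSD / n_div
= 1.3 / 10
= 0.1300

0.1300


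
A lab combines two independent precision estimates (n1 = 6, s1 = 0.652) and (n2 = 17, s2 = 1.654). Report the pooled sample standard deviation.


s_p = sqrt(((n1-1)*s1^2 + (n2-1)*s2^2) / (n1+n2-2))
numerator = (6-1)*0.652^2 + (17-1)*1.654^2 = 2.12552 + 43.771456 = 45.896976
denominator = 6 + 17 - 2 = 21
s_p^2 = 45.896976 / 21 = 2.1855703
s_p = sqrt(2.1855703) = 1.4784

1.4784


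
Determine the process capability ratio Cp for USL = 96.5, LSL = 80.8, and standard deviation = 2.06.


Cp = (USL - LSL) / (6 * sigma)
= (96.5 - 80.8) / (6 * 2.06)
= 15.7000 / 12.3600
= 1.2702

1.2702


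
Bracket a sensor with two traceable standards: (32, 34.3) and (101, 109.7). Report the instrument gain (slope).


slope = (y2 - y1) / (x2 - x1)
= (109.7 - 34.3) / (101 - 32)
= 75.4000 / 69
= 1.0928

1.0928


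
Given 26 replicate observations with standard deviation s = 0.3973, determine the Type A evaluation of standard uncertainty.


u_A = s / sqrt(n)
u_A = 0.3973 / sqrt(26)
u_A = 0.3973 / 5.0990195
u_A = 0.0779

0.0779


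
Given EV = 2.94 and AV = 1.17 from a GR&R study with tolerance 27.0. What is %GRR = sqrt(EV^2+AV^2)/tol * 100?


GRR = sqrt(EV^2 + AV^2) = sqrt(2.94^2 + 1.17^2) = 3.1642535
%GRR = GRR / tol * 100 = 3.1642535 / 27.0 * 100
%GRR = 11.7195

11.7195


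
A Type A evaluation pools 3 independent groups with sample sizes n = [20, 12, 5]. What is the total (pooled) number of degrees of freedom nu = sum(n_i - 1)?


nu = sum_i (n_i - 1)
nu = ((20 - 1) + (12 - 1) + (5 - 1))
nu = 19 + 11 + 4
nu = 34

34


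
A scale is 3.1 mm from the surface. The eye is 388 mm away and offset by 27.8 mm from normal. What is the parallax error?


error = h * offset / d
= 3.1 * 27.8 / 388
= 0.2221

0.2221


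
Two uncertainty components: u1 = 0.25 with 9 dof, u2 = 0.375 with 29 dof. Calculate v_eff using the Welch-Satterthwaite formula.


uc = sqrt(u1^2 + u2^2) = sqrt(0.25^2 + 0.375^2) = 0.45069391
v_eff = uc^4 / (u1^4/v1 + u2^4/v2)
= 0.45069391^4 / (0.25^4/9 + 0.375^4/29)
= 0.041259766 / 0.0011159378
v_eff = 36.9732

36.9732


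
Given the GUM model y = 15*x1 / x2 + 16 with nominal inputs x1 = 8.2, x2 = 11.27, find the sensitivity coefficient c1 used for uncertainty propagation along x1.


y = 15*x1 / x2 + 16
dy/dx1 = 15/x2
Evaluate at x2 = 11.27: c1 = 15 / 11.27
c1 = 1.3310

1.3310


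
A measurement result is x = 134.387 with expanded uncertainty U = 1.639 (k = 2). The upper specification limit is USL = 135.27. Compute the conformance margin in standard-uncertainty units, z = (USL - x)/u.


u = U / k = 1.639 / 2 = 0.8195
margin = |USL - x| = |135.27 - 134.387| = 0.883
z = margin / u = 0.883 / 0.8195
z = 1.0775

1.0775


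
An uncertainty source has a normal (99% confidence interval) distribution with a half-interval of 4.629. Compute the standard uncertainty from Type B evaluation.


u_B = half_width / 2.576
u_B = 4.629 / 2.576
u_B = 1.7970

1.7970


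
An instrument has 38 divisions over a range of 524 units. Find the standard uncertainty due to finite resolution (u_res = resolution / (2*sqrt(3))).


resolution = range / divisions
resolution = 524 / 38 = 13.789474
u_res = resolution / (2*sqrt(3))
u_res = 13.789474 / 3.4641016
u_res = 3.9807

3.9807


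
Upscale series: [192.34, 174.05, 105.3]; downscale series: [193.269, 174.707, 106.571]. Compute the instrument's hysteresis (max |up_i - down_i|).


|192.34 - 193.269| = 0.9290
|174.05 - 174.707| = 0.6570
|105.3 - 106.571| = 1.2710
hysteresis = max(diffs) = 1.2710

1.2710


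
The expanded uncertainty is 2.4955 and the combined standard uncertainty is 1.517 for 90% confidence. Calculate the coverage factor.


k = U / uc
k = 2.4955 / 1.517
k = 1.645

1.645


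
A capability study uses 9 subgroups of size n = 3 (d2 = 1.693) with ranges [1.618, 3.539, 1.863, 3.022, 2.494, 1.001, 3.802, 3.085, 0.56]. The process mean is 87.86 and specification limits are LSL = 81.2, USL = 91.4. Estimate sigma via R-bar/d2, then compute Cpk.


R_bar = (1.618 + 3.539 + 1.863 + 3.022 + 2.494 + 1.001 + 3.802 + 3.085 + 0.56) / 9 = 2.3315556
sigma = R_bar / d2 = 2.3315556 / 1.693 = 1.377174
Cp = (USL - LSL)/(6*sigma) = (91.4 - 81.2)/(6*1.377174) = 1.2344
Cpu = (91.4 - 87.86)/(3*1.377174) = 0.8568
Cpl = (87.86 - 81.2)/(3*1.377174) = 1.6120
Cpk = min(Cpu, Cpl) = 0.8568

0.8568


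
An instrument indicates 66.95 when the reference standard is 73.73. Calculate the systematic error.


Systematic error = measured - true
= 66.95 - 73.73
= -6.7800

-6.7800


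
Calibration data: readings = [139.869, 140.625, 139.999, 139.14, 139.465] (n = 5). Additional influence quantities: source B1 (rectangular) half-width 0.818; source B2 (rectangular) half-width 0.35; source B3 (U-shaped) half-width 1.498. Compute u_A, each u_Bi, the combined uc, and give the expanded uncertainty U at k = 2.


mean = (139.869 + 140.625 + 139.999 + 139.14 + 139.465) / 5 = 139.8196
s = sqrt(sum((x - mean)^2)/(n-1)) = 0.56366905
u_A = s / sqrt(n) = 0.56366905 / sqrt(5) = 0.25208046
u_B1 = 0.818 / sqrt(3) = 0.47227252
u_B2 = 0.35 / sqrt(3) = 0.20207259
u_B3 = 1.498 / sqrt(2) = 1.059246
uc = sqrt(0.25208046^2 + 0.47227252^2 + 0.20207259^2 + 1.059246^2) = 1.2039191
U = k * uc = 2 * 1.2039191
U = 2.4078

2.4078


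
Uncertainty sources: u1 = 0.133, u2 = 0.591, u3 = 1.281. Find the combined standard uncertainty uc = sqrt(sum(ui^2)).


uc = sqrt(0.133^2 + 0.591^2 + 1.281^2)
uc = sqrt(2.007931)
uc = 1.4170

1.4170


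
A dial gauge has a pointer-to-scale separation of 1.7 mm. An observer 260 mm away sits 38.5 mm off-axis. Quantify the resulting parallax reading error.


error = h * offset / d
= 1.7 * 38.5 / 260
= 0.2517

0.2517


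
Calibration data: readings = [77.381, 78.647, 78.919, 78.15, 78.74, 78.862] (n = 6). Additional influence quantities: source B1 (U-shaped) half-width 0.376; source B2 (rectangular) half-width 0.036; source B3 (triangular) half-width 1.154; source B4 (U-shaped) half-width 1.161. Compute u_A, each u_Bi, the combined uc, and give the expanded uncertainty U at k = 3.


mean = (77.381 + 78.647 + 78.919 + 78.15 + 78.74 + 78.862) / 6 = 78.44983333
s = sqrt(sum((x - mean)^2)/(n-1)) = 0.59082567
u_A = s / sqrt(n) = 0.59082567 / sqrt(6) = 0.24120357
u_B1 = 0.376 / sqrt(2) = 0.26587215
u_B2 = 0.036 / sqrt(3) = 0.02078461
u_B3 = 1.154 / sqrt(6) = 0.47111853
u_B4 = 1.161 / sqrt(2) = 0.82095097
uc = sqrt(0.24120357^2 + 0.26587215^2 + 0.02078461^2 + 0.47111853^2 + 0.82095097^2) = 1.0125277
U = k * uc = 3 * 1.0125277
U = 3.0376

3.0376


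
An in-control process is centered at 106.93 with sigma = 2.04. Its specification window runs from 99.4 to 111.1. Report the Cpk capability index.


Cpu = (USL - mean) / (3*sigma) = (111.1 - 106.93) / (3*2.04) = 0.6814
Cpl = (mean - LSL) / (3*sigma) = (106.93 - 99.4) / (3*2.04) = 1.2304
Cpk = min(Cpu, Cpl) = 0.6814

0.6814


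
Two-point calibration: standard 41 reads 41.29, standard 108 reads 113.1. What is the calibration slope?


slope = (y2 - y1) / (x2 - x1)
= (113.1 - 41.29) / (108 - 41)
= 71.8100 / 67
= 1.0718

1.0718


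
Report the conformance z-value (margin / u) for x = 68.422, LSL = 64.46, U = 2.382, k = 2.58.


u = U / k = 2.382 / 2.58 = 0.92325581
margin = |LSL - x| = |64.46 - 68.422| = 3.962
z = margin / u = 3.962 / 0.92325581
z = 4.2913

4.2913


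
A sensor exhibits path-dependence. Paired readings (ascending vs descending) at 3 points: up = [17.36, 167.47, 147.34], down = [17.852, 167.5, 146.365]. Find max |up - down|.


|17.36 - 17.852| = 0.4920
|167.47 - 167.5| = 0.0300
|147.34 - 146.365| = 0.9750
hysteresis = max(diffs) = 0.9750

0.9750


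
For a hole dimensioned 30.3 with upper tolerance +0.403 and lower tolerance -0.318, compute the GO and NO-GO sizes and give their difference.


GO = nominal - lower_tol (smallest hole = maximum material condition)
GO = 30.3 - 0.318 = 29.982
NO-GO = nominal + upper_tol (largest hole = least material condition)
NO-GO = 30.3 + 0.403 = 30.703
spread = NO-GO - GO = 30.703 - 29.982 = 0.7210

0.7210


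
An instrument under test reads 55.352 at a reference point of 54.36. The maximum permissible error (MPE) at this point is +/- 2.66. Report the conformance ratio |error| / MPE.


e = indication - reference = 55.352 - 54.36 = 0.9920
|e| = 0.9920
ratio = |e| / MPE = 0.9920 / 2.66
ratio = 0.3729

0.3729


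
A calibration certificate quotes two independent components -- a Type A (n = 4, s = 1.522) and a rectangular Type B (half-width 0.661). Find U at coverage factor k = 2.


u_A = s / sqrt(n) = 1.522 / sqrt(4) = 0.761
u_B = half_width / sqrt(3) = 0.661 / sqrt(3) = 0.38162853
uc = sqrt(u_A^2 + u_B^2) = sqrt(0.761^2 + 0.38162853^2) = 0.85132916
U = k * uc = 2 * 0.85132916
U = 1.7027

1.7027


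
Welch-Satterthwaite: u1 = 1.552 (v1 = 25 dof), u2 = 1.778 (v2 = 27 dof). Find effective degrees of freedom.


uc = sqrt(u1^2 + u2^2) = sqrt(1.552^2 + 1.778^2) = 2.3600822
v_eff = uc^4 / (u1^4/v1 + u2^4/v2)
= 2.3600822^4 / (1.552^4/25 + 1.778^4/27)
= 31.024766 / 0.60221185
v_eff = 51.5180

51.5180


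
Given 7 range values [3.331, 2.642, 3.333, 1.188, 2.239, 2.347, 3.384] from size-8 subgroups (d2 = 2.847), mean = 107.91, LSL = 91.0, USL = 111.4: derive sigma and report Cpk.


R_bar = (3.331 + 2.642 + 3.333 + 1.188 + 2.239 + 2.347 + 3.384) / 7 = 2.6377143
sigma = R_bar / d2 = 2.6377143 / 2.847 = 0.92648904
Cp = (USL - LSL)/(6*sigma) = (111.4 - 91.0)/(6*0.92648904) = 3.6698
Cpu = (111.4 - 107.91)/(3*0.92648904) = 1.2556
Cpl = (107.91 - 91.0)/(3*0.92648904) = 6.0839
Cpk = min(Cpu, Cpl) = 1.2556

1.2556


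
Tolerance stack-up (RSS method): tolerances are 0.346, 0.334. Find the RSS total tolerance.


RSS = sqrt(0.346^2 + 0.334^2)
= sqrt(0.231272)
= 0.4809

0.4809


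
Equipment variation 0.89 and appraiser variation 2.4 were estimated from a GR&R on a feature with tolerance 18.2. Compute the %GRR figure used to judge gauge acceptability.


GRR = sqrt(EV^2 + AV^2) = sqrt(0.89^2 + 2.4^2) = 2.559707
%GRR = GRR / tol * 100 = 2.559707 / 18.2 * 100
%GRR = 14.0643

14.0643


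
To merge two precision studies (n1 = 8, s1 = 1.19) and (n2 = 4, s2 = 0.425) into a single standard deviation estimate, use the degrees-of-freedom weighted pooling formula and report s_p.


s_p = sqrt(((n1-1)*s1^2 + (n2-1)*s2^2) / (n1+n2-2))
numerator = (8-1)*1.19^2 + (4-1)*0.425^2 = 9.9127 + 0.541875 = 10.454575
denominator = 8 + 4 - 2 = 10
s_p^2 = 10.454575 / 10 = 1.0454575
s_p = sqrt(1.0454575) = 1.0225

1.0225


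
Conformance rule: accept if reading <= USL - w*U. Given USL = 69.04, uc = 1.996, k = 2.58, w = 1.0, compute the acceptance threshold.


U = k * uc = 2.58 * 1.996 = 5.14968
guard band g = w * U = 1.0 * 5.14968 = 5.14968
AL = USL - g = 69.04 - 5.14968
AL = 63.8903

63.8903


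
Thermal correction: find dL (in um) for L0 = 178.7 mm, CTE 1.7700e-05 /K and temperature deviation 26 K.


dL = L * alpha * dT
= 178.7 * 1.7700e-05 * 26
= 0.0822377 mm
dL_um = 0.0822377 * 1000 = 82.2377 um

82.2377


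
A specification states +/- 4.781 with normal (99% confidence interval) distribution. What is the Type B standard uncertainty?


u_B = half_width / 2.576
u_B = 4.781 / 2.576
u_B = 1.8560

1.8560


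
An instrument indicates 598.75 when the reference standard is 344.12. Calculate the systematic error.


Systematic error = measured - true
= 598.75 - 344.12
= 254.6300

254.6300


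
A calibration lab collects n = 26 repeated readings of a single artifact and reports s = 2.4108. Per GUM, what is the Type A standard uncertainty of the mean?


u_A = s / sqrt(n)
u_A = 2.4108 / sqrt(26)
u_A = 2.4108 / 5.0990195
u_A = 0.4728

0.4728


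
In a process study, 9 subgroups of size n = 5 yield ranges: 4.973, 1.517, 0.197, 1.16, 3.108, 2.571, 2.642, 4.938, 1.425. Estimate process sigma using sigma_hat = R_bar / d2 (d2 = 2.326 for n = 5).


R_bar = (4.973 + 1.517 + 0.197 + 1.16 + 3.108 + 2.571 + 2.642 + 4.938 + 1.425) / 9
R_bar = 22.531 / 9 = 2.5034444
sigma_hat = R_bar / d2 = 2.5034444 / 2.326 = 1.0763

1.0763


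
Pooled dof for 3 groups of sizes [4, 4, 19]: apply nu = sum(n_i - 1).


nu = sum_i (n_i - 1)
nu = ((4 - 1) + (4 - 1) + (19 - 1))
nu = 3 + 3 + 18
nu = 24

24


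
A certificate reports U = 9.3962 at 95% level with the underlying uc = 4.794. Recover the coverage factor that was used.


k = U / uc
k = 9.3962 / 4.794
k = 1.96

1.96
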